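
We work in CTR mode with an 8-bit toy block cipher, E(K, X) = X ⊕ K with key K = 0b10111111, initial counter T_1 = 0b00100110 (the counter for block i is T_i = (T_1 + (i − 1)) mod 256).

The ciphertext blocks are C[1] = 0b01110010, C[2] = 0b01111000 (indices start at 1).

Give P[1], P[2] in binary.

CTR decryption: S_i = E(K, T_i) where T_i is the counter for block i; P_i = C_i ⊕ S_i.
P[1]: T = 0b00100110, S = E(K, T) = 0b10011001; 0b01110010 ⊕ 0b10011001 = 0b11101011.
P[2]: T = 0b00100111, S = E(K, T) = 0b10011000; 0b01111000 ⊕ 0b10011000 = 0b11100000.

P[1] = 0b11101011, P[2] = 0b11100000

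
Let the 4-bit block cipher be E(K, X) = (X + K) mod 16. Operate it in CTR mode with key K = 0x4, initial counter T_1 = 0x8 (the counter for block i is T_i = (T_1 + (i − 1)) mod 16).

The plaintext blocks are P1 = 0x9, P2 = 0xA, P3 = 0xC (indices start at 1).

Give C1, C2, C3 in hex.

CTR encryption: S_i = E(K, T_i) where T_i is the counter for block i; C_i = P_i ⊕ S_i.
C1: T = 0x8, S = E(K, T) = 0xC; 0x9 ⊕ 0xC = 0x5.
C2: T = 0x9, S = E(K, T) = 0xD; 0xA ⊕ 0xD = 0x7.
C3: T = 0xA, S = E(K, T) = 0xE; 0xC ⊕ 0xE = 0x2.

C1 = 0x5, C2 = 0x7, C3 = 0x2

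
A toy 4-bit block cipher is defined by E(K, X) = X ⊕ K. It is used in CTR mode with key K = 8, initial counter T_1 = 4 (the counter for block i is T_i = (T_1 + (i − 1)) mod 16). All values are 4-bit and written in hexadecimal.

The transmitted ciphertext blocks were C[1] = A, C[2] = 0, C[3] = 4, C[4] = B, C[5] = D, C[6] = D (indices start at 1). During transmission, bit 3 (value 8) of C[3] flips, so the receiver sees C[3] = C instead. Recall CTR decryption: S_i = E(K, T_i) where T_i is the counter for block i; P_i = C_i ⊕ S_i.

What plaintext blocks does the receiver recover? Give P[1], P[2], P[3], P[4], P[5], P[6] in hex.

P[1] = 6, P[2] = D, P[3] = 2, P[4] = 4, P[5] = D, P[6] = C

Only C[3] changed, to C. In CTR, a change in C_i flips the same bit in P_i only; the keystream is unaffected. Decrypting the received ciphertext:
P[1]: T = 4, S = E(K, T) = C; A ⊕ C = 6.
P[2]: T = 5, S = E(K, T) = D; 0 ⊕ D = D.
P[3]: T = 6, S = E(K, T) = E; C ⊕ E = 2.
P[4]: T = 7, S = E(K, T) = F; B ⊕ F = 4.
P[5]: T = 8, S = E(K, T) = 0; D ⊕ 0 = D.
P[6]: T = 9, S = E(K, T) = 1; D ⊕ 1 = C.
Blocks that differ from the original plaintext: P[3].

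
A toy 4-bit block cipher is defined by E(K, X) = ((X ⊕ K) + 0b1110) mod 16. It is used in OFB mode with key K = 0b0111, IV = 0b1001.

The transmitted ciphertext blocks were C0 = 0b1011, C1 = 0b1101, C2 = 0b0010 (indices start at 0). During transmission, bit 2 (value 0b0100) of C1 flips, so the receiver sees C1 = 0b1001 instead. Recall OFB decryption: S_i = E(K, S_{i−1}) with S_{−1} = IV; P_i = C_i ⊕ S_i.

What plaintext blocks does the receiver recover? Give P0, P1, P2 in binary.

Only C1 changed, to 0b1001. In OFB, a change in C_i flips the same bit in P_i only; the keystream is unaffected. Decrypting the received ciphertext:
P0: S = E(K, 0b1001) = 0b1100; 0b1011 ⊕ 0b1100 = 0b0111.
P1: S = E(K, 0b1100) = 0b1001; 0b1001 ⊕ 0b1001 = 0b0000.
P2: S = E(K, 0b1001) = 0b1100; 0b0010 ⊕ 0b1100 = 0b1110.
Blocks that differ from the original plaintext: P1.

P0 = 0b0111, P1 = 0b0000, P2 = 0b1110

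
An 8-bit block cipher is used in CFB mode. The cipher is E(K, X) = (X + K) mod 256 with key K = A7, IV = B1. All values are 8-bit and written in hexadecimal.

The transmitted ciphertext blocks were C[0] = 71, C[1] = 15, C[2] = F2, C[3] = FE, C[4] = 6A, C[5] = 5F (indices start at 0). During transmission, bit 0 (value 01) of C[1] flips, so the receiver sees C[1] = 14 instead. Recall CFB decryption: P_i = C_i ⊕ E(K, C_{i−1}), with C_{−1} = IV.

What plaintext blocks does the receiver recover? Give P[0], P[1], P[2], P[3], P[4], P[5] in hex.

Only C[1] changed, to 14. In CFB, a change in C_i flips the same bit in P_i and garbles P_{i+1}. Decrypting the received ciphertext:
P[0]: E(K, B1) = 58; 71 ⊕ 58 = 29.
P[1]: E(K, 71) = 18; 14 ⊕ 18 = 0C.
P[2]: E(K, 14) = BB; F2 ⊕ BB = 49.
P[3]: E(K, F2) = 99; FE ⊕ 99 = 67.
P[4]: E(K, FE) = A5; 6A ⊕ A5 = CF.
P[5]: E(K, 6A) = 11; 5F ⊕ 11 = 4E.
Blocks that differ from the original plaintext: P[1], P[2].

P[0] = 29, P[1] = 0C, P[2] = 49, P[3] = 67, P[4] = CF, P[5] = 4E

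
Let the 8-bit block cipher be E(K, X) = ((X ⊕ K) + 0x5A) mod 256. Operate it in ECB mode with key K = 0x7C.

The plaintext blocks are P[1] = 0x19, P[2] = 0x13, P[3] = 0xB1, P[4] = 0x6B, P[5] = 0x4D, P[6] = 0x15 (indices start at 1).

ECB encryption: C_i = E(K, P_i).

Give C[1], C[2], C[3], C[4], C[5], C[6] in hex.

C[1]: E(K, 0x19) = 0xBF.
C[2]: E(K, 0x13) = 0xC9.
C[3]: E(K, 0xB1) = 0x27.
C[4]: E(K, 0x6B) = 0x71.
C[5]: E(K, 0x4D) = 0x8B.
C[6]: E(K, 0x15) = 0xC3.

C[1] = 0xBF, C[2] = 0xC9, C[3] = 0x27, C[4] = 0x71, C[5] = 0x8B, C[6] = 0xC3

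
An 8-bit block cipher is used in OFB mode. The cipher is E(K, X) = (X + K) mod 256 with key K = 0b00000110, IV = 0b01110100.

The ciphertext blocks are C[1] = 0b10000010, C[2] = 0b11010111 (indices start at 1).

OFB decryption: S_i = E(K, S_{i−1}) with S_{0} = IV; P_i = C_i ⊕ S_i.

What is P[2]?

P[1]: S = E(K, 0b01110100) = 0b01111010; 0b10000010 ⊕ 0b01111010 = 0b11111000.
P[2]: S = E(K, 0b01111010) = 0b10000000; 0b11010111 ⊕ 0b10000000 = 0b01010111.

P[2] = 0b01010111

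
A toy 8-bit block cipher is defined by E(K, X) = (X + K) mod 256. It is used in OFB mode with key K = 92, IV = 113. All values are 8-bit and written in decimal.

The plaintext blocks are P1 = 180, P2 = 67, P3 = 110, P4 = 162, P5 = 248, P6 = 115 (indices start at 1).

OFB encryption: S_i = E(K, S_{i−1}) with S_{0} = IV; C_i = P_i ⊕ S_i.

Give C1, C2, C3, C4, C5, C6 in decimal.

C1: S = E(K, 113) = 205; 180 ⊕ 205 = 121.
C2: S = E(K, 205) = 41; 67 ⊕ 41 = 106.
C3: S = E(K, 41) = 133; 110 ⊕ 133 = 235.
C4: S = E(K, 133) = 225; 162 ⊕ 225 = 67.
C5: S = E(K, 225) = 61; 248 ⊕ 61 = 197.
C6: S = E(K, 61) = 153; 115 ⊕ 153 = 234.

C1 = 121, C2 = 106, C3 = 235, C4 = 67, C5 = 197, C6 = 234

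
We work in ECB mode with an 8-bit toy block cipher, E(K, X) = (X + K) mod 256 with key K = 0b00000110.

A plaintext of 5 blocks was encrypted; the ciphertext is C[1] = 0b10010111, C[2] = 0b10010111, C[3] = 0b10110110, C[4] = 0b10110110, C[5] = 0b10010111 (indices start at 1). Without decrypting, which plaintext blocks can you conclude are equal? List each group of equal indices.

P[1] = P[2] = P[5]; P[3] = P[4]

ECB encrypts each block independently with the same key, so equal ciphertext blocks imply equal plaintext blocks.
C[1] = C[2] = C[5] = 0b10010111, so P[1] = P[2] = P[5].
C[3] = C[4] = 0b10110110, so P[3] = P[4].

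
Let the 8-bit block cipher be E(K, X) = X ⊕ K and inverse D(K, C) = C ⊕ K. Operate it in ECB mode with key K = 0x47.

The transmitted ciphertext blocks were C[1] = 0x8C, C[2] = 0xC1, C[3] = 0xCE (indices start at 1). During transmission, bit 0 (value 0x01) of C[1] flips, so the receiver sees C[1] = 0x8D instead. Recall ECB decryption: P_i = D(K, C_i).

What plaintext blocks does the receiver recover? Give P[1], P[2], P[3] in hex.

Only C[1] changed, to 0x8D. In ECB, a change in C_i affects only P_i. Decrypting the received ciphertext:
P[1]: D(K, 0x8D) = 0xCA.
P[2]: D(K, 0xC1) = 0x86.
P[3]: D(K, 0xCE) = 0x89.
Blocks that differ from the original plaintext: P[1].

P[1] = 0xCA, P[2] = 0x86, P[3] = 0x89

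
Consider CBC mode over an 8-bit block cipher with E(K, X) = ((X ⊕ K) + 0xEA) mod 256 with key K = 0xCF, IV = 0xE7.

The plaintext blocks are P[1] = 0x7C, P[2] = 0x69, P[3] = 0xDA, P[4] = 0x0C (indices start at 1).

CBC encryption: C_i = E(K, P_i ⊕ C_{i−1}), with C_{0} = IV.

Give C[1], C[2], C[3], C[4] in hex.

C[1]: P[1] ⊕ 0xE7 = 0x9B; E(K, 0x9B) = 0x3E.
C[2]: P[2] ⊕ 0x3E = 0x57; E(K, 0x57) = 0x82.
C[3]: P[3] ⊕ 0x82 = 0x58; E(K, 0x58) = 0x81.
C[4]: P[4] ⊕ 0x81 = 0x8D; E(K, 0x8D) = 0x2C.

C[1] = 0x3E, C[2] = 0x82, C[3] = 0x81, C[4] = 0x2C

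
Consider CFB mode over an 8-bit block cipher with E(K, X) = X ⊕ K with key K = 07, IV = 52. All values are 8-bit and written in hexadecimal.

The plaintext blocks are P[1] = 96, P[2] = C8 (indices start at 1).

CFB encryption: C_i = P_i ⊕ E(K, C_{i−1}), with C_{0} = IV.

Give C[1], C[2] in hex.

C[1] = C3, C[2] = 0C

C[1]: E(K, 52) = 55; 96 ⊕ 55 = C3.
C[2]: E(K, C3) = C4; C8 ⊕ C4 = 0C.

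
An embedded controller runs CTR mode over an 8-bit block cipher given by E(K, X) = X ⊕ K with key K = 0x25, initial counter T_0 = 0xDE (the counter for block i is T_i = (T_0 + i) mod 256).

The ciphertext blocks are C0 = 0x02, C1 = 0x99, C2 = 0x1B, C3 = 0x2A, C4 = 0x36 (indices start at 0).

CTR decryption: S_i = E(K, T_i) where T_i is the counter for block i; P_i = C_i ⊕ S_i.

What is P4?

P4 = 0xF1

P4: T = 0xE2, S = E(K, T) = 0xC7; 0x36 ⊕ 0xC7 = 0xF1.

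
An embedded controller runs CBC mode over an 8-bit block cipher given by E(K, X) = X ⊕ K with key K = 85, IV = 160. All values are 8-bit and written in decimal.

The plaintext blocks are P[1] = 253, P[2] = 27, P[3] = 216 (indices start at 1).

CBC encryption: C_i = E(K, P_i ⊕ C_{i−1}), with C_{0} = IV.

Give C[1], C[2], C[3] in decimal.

C[1] = 8, C[2] = 70, C[3] = 203

C[1]: P[1] ⊕ 160 = 93; E(K, 93) = 8.
C[2]: P[2] ⊕ 8 = 19; E(K, 19) = 70.
C[3]: P[3] ⊕ 70 = 158; E(K, 158) = 203.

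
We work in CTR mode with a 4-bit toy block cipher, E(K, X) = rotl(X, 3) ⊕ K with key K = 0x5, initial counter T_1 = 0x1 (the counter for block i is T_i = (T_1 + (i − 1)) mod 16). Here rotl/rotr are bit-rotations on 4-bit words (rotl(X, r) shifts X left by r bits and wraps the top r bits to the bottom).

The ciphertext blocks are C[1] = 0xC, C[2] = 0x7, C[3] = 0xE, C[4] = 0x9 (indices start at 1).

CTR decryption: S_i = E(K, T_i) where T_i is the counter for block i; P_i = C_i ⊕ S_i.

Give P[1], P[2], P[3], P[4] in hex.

P[1] = 0x1, P[2] = 0x3, P[3] = 0x2, P[4] = 0xE

P[1]: T = 0x1, S = E(K, T) = 0xD; 0xC ⊕ 0xD = 0x1.
P[2]: T = 0x2, S = E(K, T) = 0x4; 0x7 ⊕ 0x4 = 0x3.
P[3]: T = 0x3, S = E(K, T) = 0xC; 0xE ⊕ 0xC = 0x2.
P[4]: T = 0x4, S = E(K, T) = 0x7; 0x9 ⊕ 0x7 = 0xE.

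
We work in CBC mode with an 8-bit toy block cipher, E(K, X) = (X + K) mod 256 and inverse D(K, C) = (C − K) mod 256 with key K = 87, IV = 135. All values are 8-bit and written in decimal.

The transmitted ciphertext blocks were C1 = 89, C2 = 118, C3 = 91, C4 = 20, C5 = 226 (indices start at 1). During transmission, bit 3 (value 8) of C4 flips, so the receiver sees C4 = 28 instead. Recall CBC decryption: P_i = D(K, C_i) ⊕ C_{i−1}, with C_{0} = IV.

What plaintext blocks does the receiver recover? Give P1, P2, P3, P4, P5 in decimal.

P1 = 133, P2 = 70, P3 = 114, P4 = 158, P5 = 151

Only C4 changed, to 28. In CBC, a change in C_i garbles P_i and flips the same bit in P_{i+1}. Decrypting the received ciphertext:
P1: D(K, 89) = 2; 2 ⊕ 135 = 133.
P2: D(K, 118) = 31; 31 ⊕ 89 = 70.
P3: D(K, 91) = 4; 4 ⊕ 118 = 114.
P4: D(K, 28) = 197; 197 ⊕ 91 = 158.
P5: D(K, 226) = 139; 139 ⊕ 28 = 151.
Blocks that differ from the original plaintext: P4, P5.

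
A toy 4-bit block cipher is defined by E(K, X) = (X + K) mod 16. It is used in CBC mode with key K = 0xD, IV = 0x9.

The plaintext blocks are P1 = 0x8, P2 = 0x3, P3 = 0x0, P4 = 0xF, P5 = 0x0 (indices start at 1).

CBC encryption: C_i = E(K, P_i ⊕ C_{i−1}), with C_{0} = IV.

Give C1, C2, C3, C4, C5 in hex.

C1 = 0xE, C2 = 0xA, C3 = 0x7, C4 = 0x5, C5 = 0x2

C1: P1 ⊕ 0x9 = 0x1; E(K, 0x1) = 0xE.
C2: P2 ⊕ 0xE = 0xD; E(K, 0xD) = 0xA.
C3: P3 ⊕ 0xA = 0xA; E(K, 0xA) = 0x7.
C4: P4 ⊕ 0x7 = 0x8; E(K, 0x8) = 0x5.
C5: P5 ⊕ 0x5 = 0x5; E(K, 0x5) = 0x2.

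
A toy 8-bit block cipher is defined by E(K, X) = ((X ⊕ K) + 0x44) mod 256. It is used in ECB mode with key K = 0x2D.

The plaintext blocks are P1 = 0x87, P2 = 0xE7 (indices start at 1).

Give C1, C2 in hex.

ECB encryption: C_i = E(K, P_i).
C1: E(K, 0x87) = 0xEE.
C2: E(K, 0xE7) = 0x0E.

C1 = 0xEE, C2 = 0x0E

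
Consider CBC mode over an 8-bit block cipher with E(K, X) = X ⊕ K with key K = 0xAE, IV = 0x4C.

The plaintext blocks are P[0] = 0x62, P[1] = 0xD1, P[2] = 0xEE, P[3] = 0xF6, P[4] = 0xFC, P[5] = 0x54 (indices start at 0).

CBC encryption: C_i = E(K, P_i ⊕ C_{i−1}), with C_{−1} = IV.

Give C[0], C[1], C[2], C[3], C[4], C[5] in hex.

C[0]: P[0] ⊕ 0x4C = 0x2E; E(K, 0x2E) = 0x80.
C[1]: P[1] ⊕ 0x80 = 0x51; E(K, 0x51) = 0xFF.
C[2]: P[2] ⊕ 0xFF = 0x11; E(K, 0x11) = 0xBF.
C[3]: P[3] ⊕ 0xBF = 0x49; E(K, 0x49) = 0xE7.
C[4]: P[4] ⊕ 0xE7 = 0x1B; E(K, 0x1B) = 0xB5.
C[5]: P[5] ⊕ 0xB5 = 0xE1; E(K, 0xE1) = 0x4F.

C[0] = 0x80, C[1] = 0xFF, C[2] = 0xBF, C[3] = 0xE7, C[4] = 0xB5, C[5] = 0x4F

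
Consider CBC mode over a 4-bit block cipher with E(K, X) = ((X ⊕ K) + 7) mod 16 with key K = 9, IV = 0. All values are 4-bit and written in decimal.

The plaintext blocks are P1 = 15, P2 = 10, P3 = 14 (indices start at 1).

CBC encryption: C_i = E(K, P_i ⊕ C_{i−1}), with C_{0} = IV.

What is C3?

C1: P1 ⊕ 0 = 15; E(K, 15) = 13.
C2: P2 ⊕ 13 = 7; E(K, 7) = 5.
C3: P3 ⊕ 5 = 11; E(K, 11) = 9.

C3 = 9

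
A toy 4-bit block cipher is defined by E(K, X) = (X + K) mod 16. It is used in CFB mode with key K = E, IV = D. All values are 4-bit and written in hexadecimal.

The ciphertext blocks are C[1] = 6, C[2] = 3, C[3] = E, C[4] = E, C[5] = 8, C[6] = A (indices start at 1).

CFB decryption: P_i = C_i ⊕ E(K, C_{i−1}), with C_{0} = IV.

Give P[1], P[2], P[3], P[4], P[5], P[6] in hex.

P[1] = D, P[2] = 7, P[3] = F, P[4] = 2, P[5] = 4, P[6] = C

P[1]: E(K, D) = B; 6 ⊕ B = D.
P[2]: E(K, 6) = 4; 3 ⊕ 4 = 7.
P[3]: E(K, 3) = 1; E ⊕ 1 = F.
P[4]: E(K, E) = C; E ⊕ C = 2.
P[5]: E(K, E) = C; 8 ⊕ C = 4.
P[6]: E(K, 8) = 6; A ⊕ 6 = C.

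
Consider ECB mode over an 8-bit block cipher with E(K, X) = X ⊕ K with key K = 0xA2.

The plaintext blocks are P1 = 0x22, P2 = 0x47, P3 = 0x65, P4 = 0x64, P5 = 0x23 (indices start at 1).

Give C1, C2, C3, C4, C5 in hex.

C1 = 0x80, C2 = 0xE5, C3 = 0xC7, C4 = 0xC6, C5 = 0x81

ECB encryption: C_i = E(K, P_i).
C1: E(K, 0x22) = 0x80.
C2: E(K, 0x47) = 0xE5.
C3: E(K, 0x65) = 0xC7.
C4: E(K, 0x64) = 0xC6.
C5: E(K, 0x23) = 0x81.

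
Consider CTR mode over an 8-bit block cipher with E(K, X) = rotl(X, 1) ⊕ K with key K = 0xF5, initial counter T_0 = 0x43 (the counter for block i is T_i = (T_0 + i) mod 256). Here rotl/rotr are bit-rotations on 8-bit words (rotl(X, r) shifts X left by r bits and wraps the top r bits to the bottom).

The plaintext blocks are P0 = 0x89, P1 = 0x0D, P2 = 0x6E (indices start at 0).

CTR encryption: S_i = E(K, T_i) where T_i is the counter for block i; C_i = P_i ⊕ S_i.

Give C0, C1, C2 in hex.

C0: T = 0x43, S = E(K, T) = 0x73; 0x89 ⊕ 0x73 = 0xFA.
C1: T = 0x44, S = E(K, T) = 0x7D; 0x0D ⊕ 0x7D = 0x70.
C2: T = 0x45, S = E(K, T) = 0x7F; 0x6E ⊕ 0x7F = 0x11.

C0 = 0xFA, C1 = 0x70, C2 = 0x11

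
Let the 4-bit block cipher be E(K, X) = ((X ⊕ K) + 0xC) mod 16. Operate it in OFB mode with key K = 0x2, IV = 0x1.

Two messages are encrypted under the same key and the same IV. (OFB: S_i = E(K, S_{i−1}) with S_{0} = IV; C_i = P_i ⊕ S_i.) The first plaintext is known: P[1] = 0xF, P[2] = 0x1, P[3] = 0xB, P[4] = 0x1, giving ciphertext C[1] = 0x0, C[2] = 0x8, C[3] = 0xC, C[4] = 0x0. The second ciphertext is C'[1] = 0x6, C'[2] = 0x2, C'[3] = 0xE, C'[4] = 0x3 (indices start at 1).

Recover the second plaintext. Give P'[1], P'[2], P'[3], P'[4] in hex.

P'[1] = 0x9, P'[2] = 0xB, P'[3] = 0x9, P'[4] = 0x2

In OFB with a reused IV, both messages share the same keystream S_i, so C_i ⊕ C'_i = P_i ⊕ P'_i and thus P'_i = P_i ⊕ C_i ⊕ C'_i.
P'[1]: 0xF ⊕ 0x0 ⊕ 0x6 = 0x9.
P'[2]: 0x1 ⊕ 0x8 ⊕ 0x2 = 0xB.
P'[3]: 0xB ⊕ 0xC ⊕ 0xE = 0x9.
P'[4]: 0x1 ⊕ 0x0 ⊕ 0x3 = 0x2.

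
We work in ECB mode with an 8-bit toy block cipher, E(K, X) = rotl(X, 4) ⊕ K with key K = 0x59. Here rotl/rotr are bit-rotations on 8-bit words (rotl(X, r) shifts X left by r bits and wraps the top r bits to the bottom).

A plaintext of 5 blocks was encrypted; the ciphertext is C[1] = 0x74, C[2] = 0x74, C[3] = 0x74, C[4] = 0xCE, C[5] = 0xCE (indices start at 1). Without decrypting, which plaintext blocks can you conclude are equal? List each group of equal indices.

ECB encrypts each block independently with the same key, so equal ciphertext blocks imply equal plaintext blocks.
C[1] = C[2] = C[3] = 0x74, so P[1] = P[2] = P[3].
C[4] = C[5] = 0xCE, so P[4] = P[5].

P[1] = P[2] = P[3]; P[4] = P[5]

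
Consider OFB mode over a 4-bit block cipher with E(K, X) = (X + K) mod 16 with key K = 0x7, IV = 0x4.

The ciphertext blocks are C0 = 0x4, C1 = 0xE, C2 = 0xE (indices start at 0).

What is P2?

OFB decryption: S_i = E(K, S_{i−1}) with S_{−1} = IV; P_i = C_i ⊕ S_i.
P0: S = E(K, 0x4) = 0xB; 0x4 ⊕ 0xB = 0xF.
P1: S = E(K, 0xB) = 0x2; 0xE ⊕ 0x2 = 0xC.
P2: S = E(K, 0x2) = 0x9; 0xE ⊕ 0x9 = 0x7.

P2 = 0x7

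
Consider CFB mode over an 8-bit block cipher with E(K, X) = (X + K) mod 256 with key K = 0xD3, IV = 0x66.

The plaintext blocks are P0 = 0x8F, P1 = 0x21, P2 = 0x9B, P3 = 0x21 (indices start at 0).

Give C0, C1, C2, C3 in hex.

C0 = 0xB6, C1 = 0xA8, C2 = 0xE0, C3 = 0x92

CFB encryption: C_i = P_i ⊕ E(K, C_{i−1}), with C_{−1} = IV.
C0: E(K, 0x66) = 0x39; 0x8F ⊕ 0x39 = 0xB6.
C1: E(K, 0xB6) = 0x89; 0x21 ⊕ 0x89 = 0xA8.
C2: E(K, 0xA8) = 0x7B; 0x9B ⊕ 0x7B = 0xE0.
C3: E(K, 0xE0) = 0xB3; 0x21 ⊕ 0xB3 = 0x92.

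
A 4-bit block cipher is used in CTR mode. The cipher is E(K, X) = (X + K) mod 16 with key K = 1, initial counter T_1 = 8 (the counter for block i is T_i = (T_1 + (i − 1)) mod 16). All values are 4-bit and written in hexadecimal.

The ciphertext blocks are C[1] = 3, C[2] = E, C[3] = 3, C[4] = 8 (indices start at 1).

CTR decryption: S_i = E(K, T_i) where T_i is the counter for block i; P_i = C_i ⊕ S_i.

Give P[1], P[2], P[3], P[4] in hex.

P[1]: T = 8, S = E(K, T) = 9; 3 ⊕ 9 = A.
P[2]: T = 9, S = E(K, T) = A; E ⊕ A = 4.
P[3]: T = A, S = E(K, T) = B; 3 ⊕ B = 8.
P[4]: T = B, S = E(K, T) = C; 8 ⊕ C = 4.

P[1] = A, P[2] = 4, P[3] = 8, P[4] = 4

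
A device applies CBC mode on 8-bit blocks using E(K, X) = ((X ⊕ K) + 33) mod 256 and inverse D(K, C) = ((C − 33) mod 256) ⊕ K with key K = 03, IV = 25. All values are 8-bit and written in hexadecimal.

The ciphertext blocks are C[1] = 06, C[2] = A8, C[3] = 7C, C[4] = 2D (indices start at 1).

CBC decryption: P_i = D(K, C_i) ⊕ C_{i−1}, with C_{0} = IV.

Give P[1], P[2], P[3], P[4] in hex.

P[1]: D(K, 06) = D0; D0 ⊕ 25 = F5.
P[2]: D(K, A8) = 76; 76 ⊕ 06 = 70.
P[3]: D(K, 7C) = 4A; 4A ⊕ A8 = E2.
P[4]: D(K, 2D) = F9; F9 ⊕ 7C = 85.

P[1] = F5, P[2] = 70, P[3] = E2, P[4] = 85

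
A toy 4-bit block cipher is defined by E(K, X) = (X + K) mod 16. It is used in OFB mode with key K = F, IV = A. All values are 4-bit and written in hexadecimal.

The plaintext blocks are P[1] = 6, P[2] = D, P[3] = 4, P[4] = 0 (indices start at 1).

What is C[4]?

OFB encryption: S_i = E(K, S_{i−1}) with S_{0} = IV; C_i = P_i ⊕ S_i.
C[1]: S = E(K, A) = 9; 6 ⊕ 9 = F.
C[2]: S = E(K, 9) = 8; D ⊕ 8 = 5.
C[3]: S = E(K, 8) = 7; 4 ⊕ 7 = 3.
C[4]: S = E(K, 7) = 6; 0 ⊕ 6 = 6.

C[4] = 6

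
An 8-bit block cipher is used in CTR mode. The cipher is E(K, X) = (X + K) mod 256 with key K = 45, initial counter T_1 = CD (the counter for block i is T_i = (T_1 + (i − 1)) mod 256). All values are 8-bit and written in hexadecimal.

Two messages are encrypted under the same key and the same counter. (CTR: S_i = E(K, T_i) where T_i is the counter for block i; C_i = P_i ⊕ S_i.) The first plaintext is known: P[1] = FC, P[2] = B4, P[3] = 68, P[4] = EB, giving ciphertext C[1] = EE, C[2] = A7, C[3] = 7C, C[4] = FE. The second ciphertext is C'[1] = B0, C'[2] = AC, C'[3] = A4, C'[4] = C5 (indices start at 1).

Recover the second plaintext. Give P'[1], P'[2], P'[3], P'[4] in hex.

P'[1] = A2, P'[2] = BF, P'[3] = B0, P'[4] = D0

In CTR with a reused counter, both messages share the same keystream S_i, so C_i ⊕ C'_i = P_i ⊕ P'_i and thus P'_i = P_i ⊕ C_i ⊕ C'_i.
P'[1]: FC ⊕ EE ⊕ B0 = A2.
P'[2]: B4 ⊕ A7 ⊕ AC = BF.
P'[3]: 68 ⊕ 7C ⊕ A4 = B0.
P'[4]: EB ⊕ FE ⊕ C5 = D0.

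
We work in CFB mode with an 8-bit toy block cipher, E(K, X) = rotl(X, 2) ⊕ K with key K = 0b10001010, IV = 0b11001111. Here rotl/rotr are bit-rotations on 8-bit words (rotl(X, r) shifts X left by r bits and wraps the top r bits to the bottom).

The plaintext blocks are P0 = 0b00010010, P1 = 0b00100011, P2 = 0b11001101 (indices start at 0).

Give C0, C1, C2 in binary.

C0 = 0b10100111, C1 = 0b00110111, C2 = 0b10011011

CFB encryption: C_i = P_i ⊕ E(K, C_{i−1}), with C_{−1} = IV.
C0: E(K, 0b11001111) = 0b10110101; 0b00010010 ⊕ 0b10110101 = 0b10100111.
C1: E(K, 0b10100111) = 0b00010100; 0b00100011 ⊕ 0b00010100 = 0b00110111.
C2: E(K, 0b00110111) = 0b01010110; 0b11001101 ⊕ 0b01010110 = 0b10011011.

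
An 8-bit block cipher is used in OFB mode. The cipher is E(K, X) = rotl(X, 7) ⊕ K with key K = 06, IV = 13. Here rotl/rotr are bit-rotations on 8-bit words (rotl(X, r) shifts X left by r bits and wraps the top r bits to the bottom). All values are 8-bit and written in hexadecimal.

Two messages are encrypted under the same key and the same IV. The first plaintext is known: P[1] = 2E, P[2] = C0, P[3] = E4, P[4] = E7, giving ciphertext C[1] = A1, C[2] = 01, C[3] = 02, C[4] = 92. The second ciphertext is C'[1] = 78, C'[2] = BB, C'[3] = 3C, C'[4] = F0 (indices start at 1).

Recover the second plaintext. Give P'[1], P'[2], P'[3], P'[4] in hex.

In OFB with a reused IV, both messages share the same keystream S_i, so C_i ⊕ C'_i = P_i ⊕ P'_i and thus P'_i = P_i ⊕ C_i ⊕ C'_i.
P'[1]: 2E ⊕ A1 ⊕ 78 = F7.
P'[2]: C0 ⊕ 01 ⊕ BB = 7A.
P'[3]: E4 ⊕ 02 ⊕ 3C = DA.
P'[4]: E7 ⊕ 92 ⊕ F0 = 85.

P'[1] = F7, P'[2] = 7A, P'[3] = DA, P'[4] = 85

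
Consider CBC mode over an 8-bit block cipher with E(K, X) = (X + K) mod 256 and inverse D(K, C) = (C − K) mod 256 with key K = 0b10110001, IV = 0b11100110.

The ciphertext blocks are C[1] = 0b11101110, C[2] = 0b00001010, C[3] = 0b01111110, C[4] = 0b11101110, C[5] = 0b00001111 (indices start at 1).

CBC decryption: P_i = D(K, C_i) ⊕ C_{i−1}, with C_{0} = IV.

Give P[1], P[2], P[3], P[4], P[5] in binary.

P[1] = 0b11011011, P[2] = 0b10110111, P[3] = 0b11000111, P[4] = 0b01000011, P[5] = 0b10110000

P[1]: D(K, 0b11101110) = 0b00111101; 0b00111101 ⊕ 0b11100110 = 0b11011011.
P[2]: D(K, 0b00001010) = 0b01011001; 0b01011001 ⊕ 0b11101110 = 0b10110111.
P[3]: D(K, 0b01111110) = 0b11001101; 0b11001101 ⊕ 0b00001010 = 0b11000111.
P[4]: D(K, 0b11101110) = 0b00111101; 0b00111101 ⊕ 0b01111110 = 0b01000011.
P[5]: D(K, 0b00001111) = 0b01011110; 0b01011110 ⊕ 0b11101110 = 0b10110000.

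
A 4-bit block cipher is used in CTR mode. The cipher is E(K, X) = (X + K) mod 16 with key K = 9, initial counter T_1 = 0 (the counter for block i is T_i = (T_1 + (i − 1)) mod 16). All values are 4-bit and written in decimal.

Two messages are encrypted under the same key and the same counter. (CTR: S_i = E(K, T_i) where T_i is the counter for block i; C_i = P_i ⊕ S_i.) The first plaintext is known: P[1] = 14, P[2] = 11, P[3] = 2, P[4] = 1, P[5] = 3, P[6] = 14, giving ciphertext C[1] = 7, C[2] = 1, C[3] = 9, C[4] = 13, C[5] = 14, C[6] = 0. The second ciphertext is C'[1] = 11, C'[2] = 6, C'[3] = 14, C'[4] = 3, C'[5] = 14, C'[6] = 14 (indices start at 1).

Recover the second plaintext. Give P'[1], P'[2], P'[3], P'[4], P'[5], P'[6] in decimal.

P'[1] = 2, P'[2] = 12, P'[3] = 5, P'[4] = 15, P'[5] = 3, P'[6] = 0

In CTR with a reused counter, both messages share the same keystream S_i, so C_i ⊕ C'_i = P_i ⊕ P'_i and thus P'_i = P_i ⊕ C_i ⊕ C'_i.
P'[1]: 14 ⊕ 7 ⊕ 11 = 2.
P'[2]: 11 ⊕ 1 ⊕ 6 = 12.
P'[3]: 2 ⊕ 9 ⊕ 14 = 5.
P'[4]: 1 ⊕ 13 ⊕ 3 = 15.
P'[5]: 3 ⊕ 14 ⊕ 14 = 3.
P'[6]: 14 ⊕ 0 ⊕ 14 = 0.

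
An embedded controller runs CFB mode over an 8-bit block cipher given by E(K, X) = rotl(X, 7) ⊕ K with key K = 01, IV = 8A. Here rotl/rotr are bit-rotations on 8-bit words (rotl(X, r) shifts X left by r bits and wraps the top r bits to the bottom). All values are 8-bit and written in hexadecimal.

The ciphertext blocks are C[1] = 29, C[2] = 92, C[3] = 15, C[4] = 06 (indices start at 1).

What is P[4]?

CFB decryption: P_i = C_i ⊕ E(K, C_{i−1}), with C_{0} = IV.
P[4]: E(K, 15) = 8B; 06 ⊕ 8B = 8D.

P[4] = 8D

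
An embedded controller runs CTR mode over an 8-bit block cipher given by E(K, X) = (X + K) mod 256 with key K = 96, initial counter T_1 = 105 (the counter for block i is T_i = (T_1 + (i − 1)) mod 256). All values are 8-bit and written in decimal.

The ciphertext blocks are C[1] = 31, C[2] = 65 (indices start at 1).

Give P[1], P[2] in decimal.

CTR decryption: S_i = E(K, T_i) where T_i is the counter for block i; P_i = C_i ⊕ S_i.
P[1]: T = 105, S = E(K, T) = 201; 31 ⊕ 201 = 214.
P[2]: T = 106, S = E(K, T) = 202; 65 ⊕ 202 = 139.

P[1] = 214, P[2] = 139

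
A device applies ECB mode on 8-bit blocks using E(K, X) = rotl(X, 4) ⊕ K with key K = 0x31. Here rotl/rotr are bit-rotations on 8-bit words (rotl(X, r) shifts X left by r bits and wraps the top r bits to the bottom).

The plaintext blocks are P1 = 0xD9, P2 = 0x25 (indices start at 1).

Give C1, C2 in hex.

ECB encryption: C_i = E(K, P_i).
C1: E(K, 0xD9) = 0xAC.
C2: E(K, 0x25) = 0x63.

C1 = 0xAC, C2 = 0x63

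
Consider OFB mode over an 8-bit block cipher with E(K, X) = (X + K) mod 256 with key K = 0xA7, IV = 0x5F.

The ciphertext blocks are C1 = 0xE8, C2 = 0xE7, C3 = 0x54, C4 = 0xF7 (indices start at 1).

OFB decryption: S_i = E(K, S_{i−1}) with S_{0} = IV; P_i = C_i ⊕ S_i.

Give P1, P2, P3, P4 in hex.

P1: S = E(K, 0x5F) = 0x06; 0xE8 ⊕ 0x06 = 0xEE.
P2: S = E(K, 0x06) = 0xAD; 0xE7 ⊕ 0xAD = 0x4A.
P3: S = E(K, 0xAD) = 0x54; 0x54 ⊕ 0x54 = 0x00.
P4: S = E(K, 0x54) = 0xFB; 0xF7 ⊕ 0xFB = 0x0C.

P1 = 0xEE, P2 = 0x4A, P3 = 0x00, P4 = 0x0C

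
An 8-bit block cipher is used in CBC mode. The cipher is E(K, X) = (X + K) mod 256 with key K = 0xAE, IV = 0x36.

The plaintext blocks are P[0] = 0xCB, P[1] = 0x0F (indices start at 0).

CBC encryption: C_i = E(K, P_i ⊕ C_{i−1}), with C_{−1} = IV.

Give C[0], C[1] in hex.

C[0]: P[0] ⊕ 0x36 = 0xFD; E(K, 0xFD) = 0xAB.
C[1]: P[1] ⊕ 0xAB = 0xA4; E(K, 0xA4) = 0x52.

C[0] = 0xAB, C[1] = 0x52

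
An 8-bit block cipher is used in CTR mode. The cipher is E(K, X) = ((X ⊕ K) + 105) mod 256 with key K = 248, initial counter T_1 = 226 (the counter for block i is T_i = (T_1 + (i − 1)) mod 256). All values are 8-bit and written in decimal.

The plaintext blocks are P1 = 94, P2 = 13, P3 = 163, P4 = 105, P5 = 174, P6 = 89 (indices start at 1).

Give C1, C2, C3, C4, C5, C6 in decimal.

CTR encryption: S_i = E(K, T_i) where T_i is the counter for block i; C_i = P_i ⊕ S_i.
C1: T = 226, S = E(K, T) = 131; 94 ⊕ 131 = 221.
C2: T = 227, S = E(K, T) = 132; 13 ⊕ 132 = 137.
C3: T = 228, S = E(K, T) = 133; 163 ⊕ 133 = 38.
C4: T = 229, S = E(K, T) = 134; 105 ⊕ 134 = 239.
C5: T = 230, S = E(K, T) = 135; 174 ⊕ 135 = 41.
C6: T = 231, S = E(K, T) = 136; 89 ⊕ 136 = 209.

C1 = 221, C2 = 137, C3 = 38, C4 = 239, C5 = 41, C6 = 209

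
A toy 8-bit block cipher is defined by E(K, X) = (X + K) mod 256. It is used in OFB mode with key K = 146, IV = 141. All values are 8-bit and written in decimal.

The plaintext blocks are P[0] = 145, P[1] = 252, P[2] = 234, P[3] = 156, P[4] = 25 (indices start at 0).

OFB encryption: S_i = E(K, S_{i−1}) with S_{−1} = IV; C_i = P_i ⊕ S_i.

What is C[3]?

C[0]: S = E(K, 141) = 31; 145 ⊕ 31 = 142.
C[1]: S = E(K, 31) = 177; 252 ⊕ 177 = 77.
C[2]: S = E(K, 177) = 67; 234 ⊕ 67 = 169.
C[3]: S = E(K, 67) = 213; 156 ⊕ 213 = 73.

C[3] = 73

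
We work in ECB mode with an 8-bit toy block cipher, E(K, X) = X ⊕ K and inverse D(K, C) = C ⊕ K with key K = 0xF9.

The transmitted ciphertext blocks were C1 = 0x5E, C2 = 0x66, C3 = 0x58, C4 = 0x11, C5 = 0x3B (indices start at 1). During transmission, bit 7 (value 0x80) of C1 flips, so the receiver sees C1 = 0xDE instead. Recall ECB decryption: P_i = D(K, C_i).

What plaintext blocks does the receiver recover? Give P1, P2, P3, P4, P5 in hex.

P1 = 0x27, P2 = 0x9F, P3 = 0xA1, P4 = 0xE8, P5 = 0xC2

Only C1 changed, to 0xDE. In ECB, a change in C_i affects only P_i. Decrypting the received ciphertext:
P1: D(K, 0xDE) = 0x27.
P2: D(K, 0x66) = 0x9F.
P3: D(K, 0x58) = 0xA1.
P4: D(K, 0x11) = 0xE8.
P5: D(K, 0x3B) = 0xC2.
Blocks that differ from the original plaintext: P1.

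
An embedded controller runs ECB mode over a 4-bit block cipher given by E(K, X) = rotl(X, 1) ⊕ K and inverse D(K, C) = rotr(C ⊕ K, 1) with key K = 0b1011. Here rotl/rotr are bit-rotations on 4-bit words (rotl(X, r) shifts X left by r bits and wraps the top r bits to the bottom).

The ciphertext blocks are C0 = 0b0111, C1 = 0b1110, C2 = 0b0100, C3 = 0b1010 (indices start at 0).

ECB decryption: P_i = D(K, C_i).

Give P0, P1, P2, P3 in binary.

P0: D(K, 0b0111) = 0b0110.
P1: D(K, 0b1110) = 0b1010.
P2: D(K, 0b0100) = 0b1111.
P3: D(K, 0b1010) = 0b1000.

P0 = 0b0110, P1 = 0b1010, P2 = 0b1111, P3 = 0b1000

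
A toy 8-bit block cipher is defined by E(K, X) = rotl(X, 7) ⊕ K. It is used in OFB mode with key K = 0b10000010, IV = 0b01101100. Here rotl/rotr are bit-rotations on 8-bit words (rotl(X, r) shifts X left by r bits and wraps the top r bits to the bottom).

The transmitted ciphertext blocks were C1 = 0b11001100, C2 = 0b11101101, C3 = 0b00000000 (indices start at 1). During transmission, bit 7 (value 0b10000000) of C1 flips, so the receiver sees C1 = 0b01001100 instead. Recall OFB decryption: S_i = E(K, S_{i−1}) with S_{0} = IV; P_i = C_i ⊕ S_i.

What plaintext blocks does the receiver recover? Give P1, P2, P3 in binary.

P1 = 0b11111000, P2 = 0b00110101, P3 = 0b11101110

Only C1 changed, to 0b01001100. In OFB, a change in C_i flips the same bit in P_i only; the keystream is unaffected. Decrypting the received ciphertext:
P1: S = E(K, 0b01101100) = 0b10110100; 0b01001100 ⊕ 0b10110100 = 0b11111000.
P2: S = E(K, 0b10110100) = 0b11011000; 0b11101101 ⊕ 0b11011000 = 0b00110101.
P3: S = E(K, 0b11011000) = 0b11101110; 0b00000000 ⊕ 0b11101110 = 0b11101110.
Blocks that differ from the original plaintext: P1.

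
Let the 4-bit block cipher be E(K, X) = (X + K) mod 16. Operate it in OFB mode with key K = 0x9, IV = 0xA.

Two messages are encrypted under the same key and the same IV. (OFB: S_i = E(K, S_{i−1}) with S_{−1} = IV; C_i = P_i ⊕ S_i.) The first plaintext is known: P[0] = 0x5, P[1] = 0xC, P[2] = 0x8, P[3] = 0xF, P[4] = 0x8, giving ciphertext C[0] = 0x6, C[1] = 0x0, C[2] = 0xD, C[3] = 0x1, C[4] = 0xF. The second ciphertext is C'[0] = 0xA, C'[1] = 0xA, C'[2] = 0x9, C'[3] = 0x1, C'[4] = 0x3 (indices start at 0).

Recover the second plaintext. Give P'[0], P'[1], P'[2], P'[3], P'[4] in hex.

P'[0] = 0x9, P'[1] = 0x6, P'[2] = 0xC, P'[3] = 0xF, P'[4] = 0x4

In OFB with a reused IV, both messages share the same keystream S_i, so C_i ⊕ C'_i = P_i ⊕ P'_i and thus P'_i = P_i ⊕ C_i ⊕ C'_i.
P'[0]: 0x5 ⊕ 0x6 ⊕ 0xA = 0x9.
P'[1]: 0xC ⊕ 0x0 ⊕ 0xA = 0x6.
P'[2]: 0x8 ⊕ 0xD ⊕ 0x9 = 0xC.
P'[3]: 0xF ⊕ 0x1 ⊕ 0x1 = 0xF.
P'[4]: 0x8 ⊕ 0xF ⊕ 0x3 = 0x4.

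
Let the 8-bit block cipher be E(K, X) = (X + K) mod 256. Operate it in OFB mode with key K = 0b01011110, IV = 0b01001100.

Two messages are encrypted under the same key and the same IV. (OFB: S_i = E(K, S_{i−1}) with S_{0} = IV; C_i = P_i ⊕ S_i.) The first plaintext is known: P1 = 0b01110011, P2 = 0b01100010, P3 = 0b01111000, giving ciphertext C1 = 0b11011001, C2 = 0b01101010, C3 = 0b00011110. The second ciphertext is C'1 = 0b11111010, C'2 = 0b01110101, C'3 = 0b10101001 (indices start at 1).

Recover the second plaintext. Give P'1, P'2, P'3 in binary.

In OFB with a reused IV, both messages share the same keystream S_i, so C_i ⊕ C'_i = P_i ⊕ P'_i and thus P'_i = P_i ⊕ C_i ⊕ C'_i.
P'1: 0b01110011 ⊕ 0b11011001 ⊕ 0b11111010 = 0b01010000.
P'2: 0b01100010 ⊕ 0b01101010 ⊕ 0b01110101 = 0b01111101.
P'3: 0b01111000 ⊕ 0b00011110 ⊕ 0b10101001 = 0b11001111.

P'1 = 0b01010000, P'2 = 0b01111101, P'3 = 0b11001111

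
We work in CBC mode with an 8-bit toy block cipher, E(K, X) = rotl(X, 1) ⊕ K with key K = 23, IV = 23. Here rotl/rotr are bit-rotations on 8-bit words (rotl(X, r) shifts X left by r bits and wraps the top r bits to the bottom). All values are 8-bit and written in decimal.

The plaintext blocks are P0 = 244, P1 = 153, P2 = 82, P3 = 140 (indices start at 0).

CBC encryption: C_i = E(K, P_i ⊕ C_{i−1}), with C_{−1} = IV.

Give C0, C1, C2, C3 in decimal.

C0: P0 ⊕ 23 = 227; E(K, 227) = 208.
C1: P1 ⊕ 208 = 73; E(K, 73) = 133.
C2: P2 ⊕ 133 = 215; E(K, 215) = 184.
C3: P3 ⊕ 184 = 52; E(K, 52) = 127.

C0 = 208, C1 = 133, C2 = 184, C3 = 127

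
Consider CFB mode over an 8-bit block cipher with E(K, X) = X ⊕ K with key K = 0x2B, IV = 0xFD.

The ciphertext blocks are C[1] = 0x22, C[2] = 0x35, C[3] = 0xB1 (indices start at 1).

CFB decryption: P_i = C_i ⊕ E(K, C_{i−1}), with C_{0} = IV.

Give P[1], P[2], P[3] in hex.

P[1] = 0xF4, P[2] = 0x3C, P[3] = 0xAF

P[1]: E(K, 0xFD) = 0xD6; 0x22 ⊕ 0xD6 = 0xF4.
P[2]: E(K, 0x22) = 0x09; 0x35 ⊕ 0x09 = 0x3C.
P[3]: E(K, 0x35) = 0x1E; 0xB1 ⊕ 0x1E = 0xAF.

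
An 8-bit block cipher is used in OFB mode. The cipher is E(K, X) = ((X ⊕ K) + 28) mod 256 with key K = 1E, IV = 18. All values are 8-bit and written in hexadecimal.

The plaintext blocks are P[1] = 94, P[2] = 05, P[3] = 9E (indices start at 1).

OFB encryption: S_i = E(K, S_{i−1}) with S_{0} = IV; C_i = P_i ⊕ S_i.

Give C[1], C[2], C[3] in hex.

C[1]: S = E(K, 18) = 2E; 94 ⊕ 2E = BA.
C[2]: S = E(K, 2E) = 58; 05 ⊕ 58 = 5D.
C[3]: S = E(K, 58) = 6E; 9E ⊕ 6E = F0.

C[1] = BA, C[2] = 5D, C[3] = F0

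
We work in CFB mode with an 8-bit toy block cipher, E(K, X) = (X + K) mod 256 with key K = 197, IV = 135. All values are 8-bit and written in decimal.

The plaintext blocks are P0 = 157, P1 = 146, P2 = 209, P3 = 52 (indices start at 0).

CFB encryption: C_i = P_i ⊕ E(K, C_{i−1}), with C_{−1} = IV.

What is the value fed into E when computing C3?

C0: E(K, 135) = 76; 157 ⊕ 76 = 209.
C1: E(K, 209) = 150; 146 ⊕ 150 = 4.
C2: E(K, 4) = 201; 209 ⊕ 201 = 24.
C3: E(K, 24) = 221; 52 ⊕ 221 = 233.
So the input to E for block 3 is 24.

24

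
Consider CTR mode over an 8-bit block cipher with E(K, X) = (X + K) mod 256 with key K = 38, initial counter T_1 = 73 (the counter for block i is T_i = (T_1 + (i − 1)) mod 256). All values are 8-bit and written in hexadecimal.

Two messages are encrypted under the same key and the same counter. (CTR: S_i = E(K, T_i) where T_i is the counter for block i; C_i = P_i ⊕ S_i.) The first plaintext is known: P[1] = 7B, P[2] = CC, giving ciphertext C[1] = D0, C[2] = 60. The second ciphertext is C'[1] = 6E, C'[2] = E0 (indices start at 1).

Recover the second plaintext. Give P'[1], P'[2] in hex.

P'[1] = C5, P'[2] = 4C

In CTR with a reused counter, both messages share the same keystream S_i, so C_i ⊕ C'_i = P_i ⊕ P'_i and thus P'_i = P_i ⊕ C_i ⊕ C'_i.
P'[1]: 7B ⊕ D0 ⊕ 6E = C5.
P'[2]: CC ⊕ 60 ⊕ E0 = 4C.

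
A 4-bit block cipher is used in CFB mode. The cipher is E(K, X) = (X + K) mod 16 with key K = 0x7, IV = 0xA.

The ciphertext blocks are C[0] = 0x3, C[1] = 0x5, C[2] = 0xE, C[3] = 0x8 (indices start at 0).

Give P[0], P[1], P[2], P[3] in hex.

CFB decryption: P_i = C_i ⊕ E(K, C_{i−1}), with C_{−1} = IV.
P[0]: E(K, 0xA) = 0x1; 0x3 ⊕ 0x1 = 0x2.
P[1]: E(K, 0x3) = 0xA; 0x5 ⊕ 0xA = 0xF.
P[2]: E(K, 0x5) = 0xC; 0xE ⊕ 0xC = 0x2.
P[3]: E(K, 0xE) = 0x5; 0x8 ⊕ 0x5 = 0xD.

P[0] = 0x2, P[1] = 0xF, P[2] = 0x2, P[3] = 0xD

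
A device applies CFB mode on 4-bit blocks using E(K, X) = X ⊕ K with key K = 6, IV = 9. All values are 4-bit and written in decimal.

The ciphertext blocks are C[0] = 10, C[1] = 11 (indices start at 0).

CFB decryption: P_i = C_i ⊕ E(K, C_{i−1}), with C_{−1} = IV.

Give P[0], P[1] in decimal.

P[0]: E(K, 9) = 15; 10 ⊕ 15 = 5.
P[1]: E(K, 10) = 12; 11 ⊕ 12 = 7.

P[0] = 5, P[1] = 7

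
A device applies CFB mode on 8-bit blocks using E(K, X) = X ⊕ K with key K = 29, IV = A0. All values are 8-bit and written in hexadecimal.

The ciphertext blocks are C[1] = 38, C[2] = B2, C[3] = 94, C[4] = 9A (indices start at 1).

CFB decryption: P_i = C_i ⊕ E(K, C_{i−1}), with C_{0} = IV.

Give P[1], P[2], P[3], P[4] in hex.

P[1]: E(K, A0) = 89; 38 ⊕ 89 = B1.
P[2]: E(K, 38) = 11; B2 ⊕ 11 = A3.
P[3]: E(K, B2) = 9B; 94 ⊕ 9B = 0F.
P[4]: E(K, 94) = BD; 9A ⊕ BD = 27.

P[1] = B1, P[2] = A3, P[3] = 0F, P[4] = 27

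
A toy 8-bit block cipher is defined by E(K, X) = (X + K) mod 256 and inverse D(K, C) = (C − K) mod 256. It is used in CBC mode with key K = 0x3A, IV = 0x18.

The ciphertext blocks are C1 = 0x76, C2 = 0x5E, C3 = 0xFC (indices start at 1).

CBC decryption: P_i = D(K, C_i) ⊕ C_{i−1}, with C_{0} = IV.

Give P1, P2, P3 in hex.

P1: D(K, 0x76) = 0x3C; 0x3C ⊕ 0x18 = 0x24.
P2: D(K, 0x5E) = 0x24; 0x24 ⊕ 0x76 = 0x52.
P3: D(K, 0xFC) = 0xC2; 0xC2 ⊕ 0x5E = 0x9C.

P1 = 0x24, P2 = 0x52, P3 = 0x9C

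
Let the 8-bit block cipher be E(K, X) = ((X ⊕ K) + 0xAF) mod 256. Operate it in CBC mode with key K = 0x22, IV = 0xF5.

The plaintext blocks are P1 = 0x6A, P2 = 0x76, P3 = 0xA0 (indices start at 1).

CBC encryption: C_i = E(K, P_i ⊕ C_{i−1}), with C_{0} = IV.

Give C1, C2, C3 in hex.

C1: P1 ⊕ 0xF5 = 0x9F; E(K, 0x9F) = 0x6C.
C2: P2 ⊕ 0x6C = 0x1A; E(K, 0x1A) = 0xE7.
C3: P3 ⊕ 0xE7 = 0x47; E(K, 0x47) = 0x14.

C1 = 0x6C, C2 = 0xE7, C3 = 0x14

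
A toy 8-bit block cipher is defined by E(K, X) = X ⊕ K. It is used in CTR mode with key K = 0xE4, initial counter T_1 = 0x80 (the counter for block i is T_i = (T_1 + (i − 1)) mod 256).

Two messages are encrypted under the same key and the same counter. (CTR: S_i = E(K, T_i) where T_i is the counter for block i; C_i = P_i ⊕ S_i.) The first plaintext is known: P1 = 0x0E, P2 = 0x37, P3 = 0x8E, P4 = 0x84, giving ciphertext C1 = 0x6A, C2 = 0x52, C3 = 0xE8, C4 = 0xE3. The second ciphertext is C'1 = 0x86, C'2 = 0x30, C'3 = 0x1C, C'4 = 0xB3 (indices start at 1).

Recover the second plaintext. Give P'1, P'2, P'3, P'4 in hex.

P'1 = 0xE2, P'2 = 0x55, P'3 = 0x7A, P'4 = 0xD4

In CTR with a reused counter, both messages share the same keystream S_i, so C_i ⊕ C'_i = P_i ⊕ P'_i and thus P'_i = P_i ⊕ C_i ⊕ C'_i.
P'1: 0x0E ⊕ 0x6A ⊕ 0x86 = 0xE2.
P'2: 0x37 ⊕ 0x52 ⊕ 0x30 = 0x55.
P'3: 0x8E ⊕ 0xE8 ⊕ 0x1C = 0x7A.
P'4: 0x84 ⊕ 0xE3 ⊕ 0xB3 = 0xD4.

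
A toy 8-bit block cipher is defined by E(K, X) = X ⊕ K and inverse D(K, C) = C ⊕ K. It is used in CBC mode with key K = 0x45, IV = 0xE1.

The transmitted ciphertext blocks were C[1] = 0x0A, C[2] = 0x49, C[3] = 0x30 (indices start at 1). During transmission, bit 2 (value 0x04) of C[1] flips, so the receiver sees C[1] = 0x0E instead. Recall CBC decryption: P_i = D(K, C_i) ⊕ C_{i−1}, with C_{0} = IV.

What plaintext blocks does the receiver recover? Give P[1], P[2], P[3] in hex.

P[1] = 0xAA, P[2] = 0x02, P[3] = 0x3C

Only C[1] changed, to 0x0E. In CBC, a change in C_i garbles P_i and flips the same bit in P_{i+1}. Decrypting the received ciphertext:
P[1]: D(K, 0x0E) = 0x4B; 0x4B ⊕ 0xE1 = 0xAA.
P[2]: D(K, 0x49) = 0x0C; 0x0C ⊕ 0x0E = 0x02.
P[3]: D(K, 0x30) = 0x75; 0x75 ⊕ 0x49 = 0x3C.
Blocks that differ from the original plaintext: P[1], P[2].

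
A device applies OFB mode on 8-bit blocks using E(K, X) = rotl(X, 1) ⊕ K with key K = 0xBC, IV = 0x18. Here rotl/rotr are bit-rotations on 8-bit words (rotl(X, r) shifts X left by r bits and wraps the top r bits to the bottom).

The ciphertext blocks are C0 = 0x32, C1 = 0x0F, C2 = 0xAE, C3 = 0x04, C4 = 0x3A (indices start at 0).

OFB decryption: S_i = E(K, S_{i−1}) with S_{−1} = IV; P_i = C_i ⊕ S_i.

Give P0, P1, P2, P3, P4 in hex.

P0: S = E(K, 0x18) = 0x8C; 0x32 ⊕ 0x8C = 0xBE.
P1: S = E(K, 0x8C) = 0xA5; 0x0F ⊕ 0xA5 = 0xAA.
P2: S = E(K, 0xA5) = 0xF7; 0xAE ⊕ 0xF7 = 0x59.
P3: S = E(K, 0xF7) = 0x53; 0x04 ⊕ 0x53 = 0x57.
P4: S = E(K, 0x53) = 0x1A; 0x3A ⊕ 0x1A = 0x20.

P0 = 0xBE, P1 = 0xAA, P2 = 0x59, P3 = 0x57, P4 = 0x20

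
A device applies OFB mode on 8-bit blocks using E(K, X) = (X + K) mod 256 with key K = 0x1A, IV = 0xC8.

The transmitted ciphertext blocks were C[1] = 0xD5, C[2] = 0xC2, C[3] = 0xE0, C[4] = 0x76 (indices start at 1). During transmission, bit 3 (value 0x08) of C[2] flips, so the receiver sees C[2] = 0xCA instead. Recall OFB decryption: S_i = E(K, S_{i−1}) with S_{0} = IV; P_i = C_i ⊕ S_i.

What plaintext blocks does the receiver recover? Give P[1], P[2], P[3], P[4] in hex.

Only C[2] changed, to 0xCA. In OFB, a change in C_i flips the same bit in P_i only; the keystream is unaffected. Decrypting the received ciphertext:
P[1]: S = E(K, 0xC8) = 0xE2; 0xD5 ⊕ 0xE2 = 0x37.
P[2]: S = E(K, 0xE2) = 0xFC; 0xCA ⊕ 0xFC = 0x36.
P[3]: S = E(K, 0xFC) = 0x16; 0xE0 ⊕ 0x16 = 0xF6.
P[4]: S = E(K, 0x16) = 0x30; 0x76 ⊕ 0x30 = 0x46.
Blocks that differ from the original plaintext: P[2].

P[1] = 0x37, P[2] = 0x36, P[3] = 0xF6, P[4] = 0x46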